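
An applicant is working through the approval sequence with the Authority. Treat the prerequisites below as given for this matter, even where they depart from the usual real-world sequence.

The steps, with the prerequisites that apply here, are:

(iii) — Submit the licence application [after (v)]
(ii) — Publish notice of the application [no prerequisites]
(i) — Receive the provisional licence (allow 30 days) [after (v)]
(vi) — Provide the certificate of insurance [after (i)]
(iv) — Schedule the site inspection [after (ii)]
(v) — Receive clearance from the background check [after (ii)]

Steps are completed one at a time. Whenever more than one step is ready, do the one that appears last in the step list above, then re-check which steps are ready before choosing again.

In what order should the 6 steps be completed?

Only (ii) has no prerequisites, so it is first.
Now (v) and (iv) have their prerequisites met. (v) is listed later, so (v) next.
(i) and (iii) now also ready, so the ready set is {(iv), (i), (iii)}; (iv) is listed later → (iv).
Ready: (i) and (iii). (i) is listed later → (i).
Ready: (vi) and (iii). (vi) is listed later → (vi).
(iii) needed (v), now all done → (iii).

(ii), (v), (iv), (i), (vi), (iii)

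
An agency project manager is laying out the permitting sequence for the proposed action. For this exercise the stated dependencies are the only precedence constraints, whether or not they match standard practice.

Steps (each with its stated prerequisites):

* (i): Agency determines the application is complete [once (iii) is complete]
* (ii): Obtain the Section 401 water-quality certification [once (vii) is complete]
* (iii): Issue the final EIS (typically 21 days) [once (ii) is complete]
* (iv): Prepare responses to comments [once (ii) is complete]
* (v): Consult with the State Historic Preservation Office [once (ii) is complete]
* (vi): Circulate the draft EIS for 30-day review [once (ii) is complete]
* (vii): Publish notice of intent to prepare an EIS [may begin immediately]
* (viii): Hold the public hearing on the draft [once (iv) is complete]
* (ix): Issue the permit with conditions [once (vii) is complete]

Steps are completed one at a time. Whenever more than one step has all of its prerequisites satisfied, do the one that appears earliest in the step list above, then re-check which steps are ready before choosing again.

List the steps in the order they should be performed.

(vii), (ii), (iii), (i), (iv), (v), (vi), (viii), (ix)

(vii) is the only step with nothing outstanding, so it goes first.
Ready: (ii) and (ix). (ii) is listed earlier → (ii).
(iii), (iv), (v) and (vi) now also ready, so the ready set is {(iii), (iv), (v), (vi), (ix)}; (iii) is listed earlier → (iii).
(i) now also ready, so the ready set is {(i), (iv), (v), (vi), (ix)}; (i) is listed earlier → (i).
Ready: (iv), (v), (vi) and (ix). (iv) is listed earlier → (iv).
(viii) now also ready, so the ready set is {(v), (vi), (viii), (ix)}; (v) is listed earlier → (v).
(vi), (viii) and (ix) are all available; (vi) is listed earlier → (vi).
(viii) and (ix) are both available; (viii) is listed earlier → (viii).
(ix) needed (vii), now all done → (ix).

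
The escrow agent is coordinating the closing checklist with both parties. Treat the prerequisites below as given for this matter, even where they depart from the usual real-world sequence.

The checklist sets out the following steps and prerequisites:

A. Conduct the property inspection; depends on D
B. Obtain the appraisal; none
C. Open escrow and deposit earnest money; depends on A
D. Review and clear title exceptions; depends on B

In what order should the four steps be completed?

B D A C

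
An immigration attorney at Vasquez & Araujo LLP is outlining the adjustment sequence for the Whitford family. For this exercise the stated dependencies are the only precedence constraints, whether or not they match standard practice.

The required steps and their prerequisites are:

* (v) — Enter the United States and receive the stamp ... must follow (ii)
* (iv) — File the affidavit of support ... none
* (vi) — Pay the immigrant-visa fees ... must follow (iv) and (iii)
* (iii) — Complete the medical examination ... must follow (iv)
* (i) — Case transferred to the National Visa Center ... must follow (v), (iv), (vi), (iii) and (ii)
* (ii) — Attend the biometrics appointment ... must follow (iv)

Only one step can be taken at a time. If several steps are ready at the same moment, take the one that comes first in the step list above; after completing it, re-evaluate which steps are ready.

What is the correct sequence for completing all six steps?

Only (iv) has no prerequisites, so it is first.
Now (iii) and (ii) have their prerequisites met. (iii) is listed earlier, so (iii) next.
(vi) and (ii) are both available; (vi) is listed earlier → (vi).
(ii) needed (iv), now all done → (ii).
(v) is the only step now ready → (v).
(i) needed (v), (iv), (vi), (iii) and (ii), now all done → (i).

(iv), (iii), (vi), (ii), (v), (i)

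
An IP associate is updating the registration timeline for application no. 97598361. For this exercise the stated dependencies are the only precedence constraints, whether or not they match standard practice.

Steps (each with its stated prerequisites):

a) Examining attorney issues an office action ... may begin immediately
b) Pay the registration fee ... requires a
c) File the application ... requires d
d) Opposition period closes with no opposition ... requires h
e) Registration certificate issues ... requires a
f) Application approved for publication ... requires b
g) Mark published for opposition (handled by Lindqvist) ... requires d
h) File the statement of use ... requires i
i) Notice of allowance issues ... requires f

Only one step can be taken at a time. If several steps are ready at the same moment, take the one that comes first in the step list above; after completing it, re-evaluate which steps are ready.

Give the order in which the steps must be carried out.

a has no prerequisites → a first.
Ready: b and e. b is listed earlier → b.
e and f are both available; e is listed earlier → e.
f needed b, now all done → f.
i is the only step now ready → i.
Next only h has its prerequisites met → h.
That leaves d as the only ready step → d.
Ready: c and g. c is listed earlier → c.
g needed d, now all done → g.

a b e f i h d c g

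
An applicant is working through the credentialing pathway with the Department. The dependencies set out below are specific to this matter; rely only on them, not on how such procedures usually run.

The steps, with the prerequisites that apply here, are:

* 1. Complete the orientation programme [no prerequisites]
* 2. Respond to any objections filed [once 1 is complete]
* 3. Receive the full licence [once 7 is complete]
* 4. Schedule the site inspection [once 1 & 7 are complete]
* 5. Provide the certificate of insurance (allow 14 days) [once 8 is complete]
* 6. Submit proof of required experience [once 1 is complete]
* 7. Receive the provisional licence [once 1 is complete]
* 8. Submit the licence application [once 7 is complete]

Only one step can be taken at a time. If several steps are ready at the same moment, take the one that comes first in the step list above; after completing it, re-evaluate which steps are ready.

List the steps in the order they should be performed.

1 is the only step with nothing outstanding, so it goes first.
Ready: 2, 6 and 7. 2 is listed earlier → 2.
Ready: 6 and 7. 6 is listed earlier → 6.
7 needed 1, now all done → 7.
Ready: 3, 4 and 8. 3 is listed earlier → 3.
Now 4 and 8 have their prerequisites met. 4 is listed earlier, so 4 next.
8 needed 7, now all done → 8.
That leaves 5 as the only ready step → 5.

1, 2, 6, 7, 3, 4, 8, 5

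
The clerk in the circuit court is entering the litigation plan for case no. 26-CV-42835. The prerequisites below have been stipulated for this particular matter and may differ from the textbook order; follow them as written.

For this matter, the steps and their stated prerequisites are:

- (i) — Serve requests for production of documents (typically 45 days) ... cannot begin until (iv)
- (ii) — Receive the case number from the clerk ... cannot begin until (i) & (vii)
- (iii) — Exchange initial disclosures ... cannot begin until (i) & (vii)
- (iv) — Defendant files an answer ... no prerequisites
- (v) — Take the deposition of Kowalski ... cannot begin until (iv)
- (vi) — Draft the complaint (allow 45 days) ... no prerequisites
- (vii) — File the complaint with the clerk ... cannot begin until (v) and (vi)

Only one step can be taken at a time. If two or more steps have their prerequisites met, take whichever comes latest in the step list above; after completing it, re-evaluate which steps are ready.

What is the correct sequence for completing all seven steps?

Nothing is required for (vi) and (iv). (vi) is listed later → (vi) first.
Next only (iv) has its prerequisites met → (iv).
(v) and (i) are both available; (v) is listed later → (v).
(vii) now also ready, so the ready set is {(vii), (i)}; (vii) is listed later → (vii).
(i) is the only step now ready → (i).
Ready: (iii) and (ii). (iii) is listed later → (iii).
(ii) is the only step now ready → (ii).

(vi), (iv), (v), (vii), (i), (iii), (ii)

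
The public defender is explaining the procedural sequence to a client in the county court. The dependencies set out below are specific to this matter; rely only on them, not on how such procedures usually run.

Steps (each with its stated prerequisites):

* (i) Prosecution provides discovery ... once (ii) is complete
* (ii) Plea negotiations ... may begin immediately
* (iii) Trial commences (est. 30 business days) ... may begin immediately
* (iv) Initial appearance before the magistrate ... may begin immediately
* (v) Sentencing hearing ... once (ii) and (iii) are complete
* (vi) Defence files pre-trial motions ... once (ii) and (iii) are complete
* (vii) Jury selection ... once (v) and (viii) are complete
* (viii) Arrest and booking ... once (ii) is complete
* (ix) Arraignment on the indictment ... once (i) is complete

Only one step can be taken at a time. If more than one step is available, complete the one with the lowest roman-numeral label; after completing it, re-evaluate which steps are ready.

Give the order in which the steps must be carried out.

(ii), (i), (iii), (iv), (v), (vi), (viii), (vii), (ix)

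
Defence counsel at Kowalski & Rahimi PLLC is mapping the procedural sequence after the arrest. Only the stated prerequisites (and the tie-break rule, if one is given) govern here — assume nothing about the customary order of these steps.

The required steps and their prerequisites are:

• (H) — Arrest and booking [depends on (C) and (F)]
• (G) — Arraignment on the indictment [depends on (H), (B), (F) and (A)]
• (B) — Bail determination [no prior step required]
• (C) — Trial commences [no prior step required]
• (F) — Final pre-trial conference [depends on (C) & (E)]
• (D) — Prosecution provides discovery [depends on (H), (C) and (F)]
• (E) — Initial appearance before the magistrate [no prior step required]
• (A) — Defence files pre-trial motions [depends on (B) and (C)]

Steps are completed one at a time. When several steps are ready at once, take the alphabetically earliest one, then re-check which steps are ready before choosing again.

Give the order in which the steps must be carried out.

(B), (C), (A), (E), (F), (H), (D), (G)

Nothing is required for (B), (C) and (E). (B) has the earlier label → (B) first.
Ready: (C) and (E). (C) has the earlier label → (C).
(A) now also ready, so the ready set is {(A), (E)}; (A) has the earlier label → (A).
That leaves (E) as the only ready step → (E).
(F) needed (C) and (E), now all done → (F).
Next only (H) has its prerequisites met → (H).
Ready: (D) and (G). (D) has the earlier label → (D).
(G) is the only step now ready → (G).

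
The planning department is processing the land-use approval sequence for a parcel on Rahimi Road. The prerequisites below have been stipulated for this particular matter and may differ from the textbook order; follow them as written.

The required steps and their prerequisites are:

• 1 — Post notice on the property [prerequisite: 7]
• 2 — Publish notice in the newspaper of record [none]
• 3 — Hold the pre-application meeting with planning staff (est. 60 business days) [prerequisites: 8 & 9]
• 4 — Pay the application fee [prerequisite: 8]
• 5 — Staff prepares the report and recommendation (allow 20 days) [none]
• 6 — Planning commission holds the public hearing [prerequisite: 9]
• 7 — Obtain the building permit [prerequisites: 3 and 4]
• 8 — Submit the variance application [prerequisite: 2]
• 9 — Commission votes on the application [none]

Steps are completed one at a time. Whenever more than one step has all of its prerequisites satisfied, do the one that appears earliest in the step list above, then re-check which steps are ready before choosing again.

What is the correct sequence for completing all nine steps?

2, 5, 8, 4, 9, 3, 6, 7, 1

2, 5 and 9 have no prerequisites; 2 is listed earlier, so 2 is first.
8 now also ready, so the ready set is {5, 8, 9}; 5 is listed earlier → 5.
8 and 9 are both available; 8 is listed earlier → 8.
4 now also ready, so the ready set is {4, 9}; 4 is listed earlier → 4.
That leaves 9 as the only ready step → 9.
Now 3 and 6 have their prerequisites met. 3 is listed earlier, so 3 next.
7 now also ready, so the ready set is {6, 7}; 6 is listed earlier → 6.
Next only 7 has its prerequisites met → 7.
1 needed 7, now all done → 1.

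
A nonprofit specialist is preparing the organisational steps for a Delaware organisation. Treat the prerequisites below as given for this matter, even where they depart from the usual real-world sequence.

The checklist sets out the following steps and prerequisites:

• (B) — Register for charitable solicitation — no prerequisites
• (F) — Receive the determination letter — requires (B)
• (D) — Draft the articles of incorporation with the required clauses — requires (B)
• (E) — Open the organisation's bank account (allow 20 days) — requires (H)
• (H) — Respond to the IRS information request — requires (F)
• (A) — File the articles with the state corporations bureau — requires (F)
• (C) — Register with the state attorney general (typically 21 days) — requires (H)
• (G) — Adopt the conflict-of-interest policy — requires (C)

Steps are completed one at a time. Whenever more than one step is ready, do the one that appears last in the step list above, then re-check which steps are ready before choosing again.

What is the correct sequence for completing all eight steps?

(B), (D), (F), (A), (H), (C), (G), (E)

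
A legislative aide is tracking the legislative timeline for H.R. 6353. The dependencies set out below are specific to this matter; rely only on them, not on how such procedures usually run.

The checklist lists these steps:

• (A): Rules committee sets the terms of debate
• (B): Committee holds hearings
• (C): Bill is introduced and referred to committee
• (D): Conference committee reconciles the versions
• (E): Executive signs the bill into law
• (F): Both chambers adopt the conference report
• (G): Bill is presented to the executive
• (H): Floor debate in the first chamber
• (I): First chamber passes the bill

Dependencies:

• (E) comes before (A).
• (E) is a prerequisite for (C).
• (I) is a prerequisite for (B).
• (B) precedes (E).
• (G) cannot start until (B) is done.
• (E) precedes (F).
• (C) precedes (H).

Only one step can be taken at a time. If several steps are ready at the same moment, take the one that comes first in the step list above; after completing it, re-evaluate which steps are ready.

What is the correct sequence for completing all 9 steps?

(D) (I) (B) (E) (A) (C) (F) (G) (H)

Nothing is required for (D) and (I). (D) is listed earlier → (D) first.
Next only (I) has its prerequisites met → (I).
(B) is the only step now ready → (B).
Now (E) and (G) have their prerequisites met. (E) is listed earlier, so (E) next.
(A), (C) and (F) now also ready, so the ready set is {(A), (C), (F), (G)}; (A) is listed earlier → (A).
Ready: (C), (F) and (G). (C) is listed earlier → (C).
(F), (G) and (H) are all available; (F) is listed earlier → (F).
Now (G) and (H) have their prerequisites met. (G) is listed earlier, so (G) next.
(H) needed (C), now all done → (H).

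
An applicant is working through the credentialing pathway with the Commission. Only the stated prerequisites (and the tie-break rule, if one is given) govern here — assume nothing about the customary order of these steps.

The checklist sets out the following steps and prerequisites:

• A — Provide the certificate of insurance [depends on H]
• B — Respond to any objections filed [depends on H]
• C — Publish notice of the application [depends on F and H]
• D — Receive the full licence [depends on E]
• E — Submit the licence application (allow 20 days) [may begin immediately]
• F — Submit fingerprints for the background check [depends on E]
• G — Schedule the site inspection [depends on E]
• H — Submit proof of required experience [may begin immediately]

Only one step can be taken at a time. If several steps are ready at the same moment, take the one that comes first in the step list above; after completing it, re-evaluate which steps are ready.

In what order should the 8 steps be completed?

E D F G H A B C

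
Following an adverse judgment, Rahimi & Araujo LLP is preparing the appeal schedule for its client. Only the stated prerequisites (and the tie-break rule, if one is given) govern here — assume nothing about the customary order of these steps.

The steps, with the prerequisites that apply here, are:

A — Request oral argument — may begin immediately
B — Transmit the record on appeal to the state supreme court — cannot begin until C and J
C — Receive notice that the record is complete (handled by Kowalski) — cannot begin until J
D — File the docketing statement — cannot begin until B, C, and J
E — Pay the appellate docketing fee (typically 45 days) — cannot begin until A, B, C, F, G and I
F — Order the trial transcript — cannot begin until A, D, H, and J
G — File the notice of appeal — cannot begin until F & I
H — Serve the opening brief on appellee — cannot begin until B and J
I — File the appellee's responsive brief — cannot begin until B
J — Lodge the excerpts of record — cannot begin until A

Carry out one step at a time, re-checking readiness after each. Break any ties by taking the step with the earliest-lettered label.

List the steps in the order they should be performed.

A, J, C, B, D, H, F, I, G, E

A is the only step with nothing outstanding, so it goes first.
J needed A, now all done → J.
C needed J, now all done → C.
B needed C and J, now all done → B.
Now D, H and I have their prerequisites met. D has the earlier label, so D next.
H and I are both available; H has the earlier label → H.
Now F and I have their prerequisites met. F has the earlier label, so F next.
I needed B, now all done → I.
Next only G has its prerequisites met → G.
Next only E has its prerequisites met → E.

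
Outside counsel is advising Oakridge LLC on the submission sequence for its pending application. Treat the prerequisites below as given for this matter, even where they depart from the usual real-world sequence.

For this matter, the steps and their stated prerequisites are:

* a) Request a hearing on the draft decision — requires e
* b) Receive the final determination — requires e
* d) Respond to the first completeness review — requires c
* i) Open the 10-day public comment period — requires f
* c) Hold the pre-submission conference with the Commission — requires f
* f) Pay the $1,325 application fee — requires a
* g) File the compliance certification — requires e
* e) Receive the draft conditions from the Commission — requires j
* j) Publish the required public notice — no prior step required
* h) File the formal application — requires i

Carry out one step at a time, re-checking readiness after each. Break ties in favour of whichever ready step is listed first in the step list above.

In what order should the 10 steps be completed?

j is the only step with nothing outstanding, so it goes first.
e is the only step now ready → e.
Ready: a, b and g. a is listed earlier → a.
f now also ready, so the ready set is {b, f, g}; b is listed earlier → b.
Ready: f and g. f is listed earlier → f.
i and c now also ready, so the ready set is {i, c, g}; i is listed earlier → i.
h now also ready, so the ready set is {c, g, h}; c is listed earlier → c.
d now also ready, so the ready set is {d, g, h}; d is listed earlier → d.
Ready: g and h. g is listed earlier → g.
Next only h has its prerequisites met → h.

j → e → a → b → f → i → c → d → g → h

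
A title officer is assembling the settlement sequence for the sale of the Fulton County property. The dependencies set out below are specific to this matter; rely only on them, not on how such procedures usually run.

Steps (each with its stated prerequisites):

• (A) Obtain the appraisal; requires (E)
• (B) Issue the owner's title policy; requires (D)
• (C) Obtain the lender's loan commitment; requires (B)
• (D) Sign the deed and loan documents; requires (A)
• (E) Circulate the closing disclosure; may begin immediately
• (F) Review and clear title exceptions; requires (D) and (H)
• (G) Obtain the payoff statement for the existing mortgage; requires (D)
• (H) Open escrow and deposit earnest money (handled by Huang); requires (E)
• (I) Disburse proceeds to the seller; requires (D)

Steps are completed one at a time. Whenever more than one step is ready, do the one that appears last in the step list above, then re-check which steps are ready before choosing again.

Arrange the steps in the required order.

(E) has no prerequisites → (E) first.
Now (H) and (A) have their prerequisites met. (H) is listed later, so (H) next.
(A) needed (E), now all done → (A).
That leaves (D) as the only ready step → (D).
(I), (G), (F) and (B) are all available; (I) is listed later → (I).
Ready: (G), (F) and (B). (G) is listed later → (G).
Ready: (F) and (B). (F) is listed later → (F).
That leaves (B) as the only ready step → (B).
(C) is the only step now ready → (C).

(E), (H), (A), (D), (I), (G), (F), (B), (C)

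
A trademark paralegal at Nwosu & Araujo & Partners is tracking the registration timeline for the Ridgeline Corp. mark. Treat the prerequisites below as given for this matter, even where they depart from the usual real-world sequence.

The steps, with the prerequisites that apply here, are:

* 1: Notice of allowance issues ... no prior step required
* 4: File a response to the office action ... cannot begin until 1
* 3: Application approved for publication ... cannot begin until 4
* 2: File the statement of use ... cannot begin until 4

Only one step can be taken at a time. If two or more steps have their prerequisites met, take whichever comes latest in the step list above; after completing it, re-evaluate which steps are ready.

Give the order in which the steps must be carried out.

1 4 2 3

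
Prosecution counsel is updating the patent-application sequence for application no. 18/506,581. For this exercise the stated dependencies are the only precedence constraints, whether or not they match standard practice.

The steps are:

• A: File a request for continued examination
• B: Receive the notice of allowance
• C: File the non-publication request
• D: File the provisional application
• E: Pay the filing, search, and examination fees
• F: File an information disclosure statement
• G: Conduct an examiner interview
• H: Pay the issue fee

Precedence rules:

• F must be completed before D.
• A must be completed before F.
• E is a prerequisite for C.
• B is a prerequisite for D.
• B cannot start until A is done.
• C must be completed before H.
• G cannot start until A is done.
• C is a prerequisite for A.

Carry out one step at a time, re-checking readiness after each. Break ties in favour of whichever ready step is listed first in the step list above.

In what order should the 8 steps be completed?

E, C, A, B, F, D, G, H

E is the only step with nothing outstanding, so it goes first.
Next only C has its prerequisites met → C.
Now A and H have their prerequisites met. A is listed earlier, so A next.
B, F and G now also ready, so the ready set is {B, F, G, H}; B is listed earlier → B.
Ready: F, G and H. F is listed earlier → F.
D now also ready, so the ready set is {D, G, H}; D is listed earlier → D.
Ready: G and H. G is listed earlier → G.
That leaves H as the only ready step → H.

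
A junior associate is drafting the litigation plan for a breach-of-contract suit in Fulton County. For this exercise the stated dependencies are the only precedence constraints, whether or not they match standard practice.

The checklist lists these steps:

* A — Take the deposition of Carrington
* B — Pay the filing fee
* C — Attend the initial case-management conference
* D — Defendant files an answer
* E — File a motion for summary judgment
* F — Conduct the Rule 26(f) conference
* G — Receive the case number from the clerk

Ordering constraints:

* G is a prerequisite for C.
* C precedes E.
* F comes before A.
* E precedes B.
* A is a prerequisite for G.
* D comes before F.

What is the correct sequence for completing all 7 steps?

D, F, A, G, C, E, B

D is the only step with nothing outstanding, so it goes first.
Next only F has its prerequisites met → F.
A is the only step now ready → A.
G needed A, now all done → G.
C needed G, now all done → C.
Next only E has its prerequisites met → E.
B is the only step now ready → B.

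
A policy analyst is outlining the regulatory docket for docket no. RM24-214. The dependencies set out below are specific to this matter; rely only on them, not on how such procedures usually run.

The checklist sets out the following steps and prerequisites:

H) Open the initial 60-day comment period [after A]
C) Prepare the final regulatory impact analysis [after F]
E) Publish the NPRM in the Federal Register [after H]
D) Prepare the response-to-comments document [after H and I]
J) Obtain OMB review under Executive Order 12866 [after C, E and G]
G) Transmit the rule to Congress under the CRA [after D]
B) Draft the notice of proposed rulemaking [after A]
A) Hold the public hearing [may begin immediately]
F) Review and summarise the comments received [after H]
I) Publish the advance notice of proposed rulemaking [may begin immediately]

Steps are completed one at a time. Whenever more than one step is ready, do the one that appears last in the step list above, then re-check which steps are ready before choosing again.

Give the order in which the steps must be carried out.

I, A, B, H, F, D, G, E, C, J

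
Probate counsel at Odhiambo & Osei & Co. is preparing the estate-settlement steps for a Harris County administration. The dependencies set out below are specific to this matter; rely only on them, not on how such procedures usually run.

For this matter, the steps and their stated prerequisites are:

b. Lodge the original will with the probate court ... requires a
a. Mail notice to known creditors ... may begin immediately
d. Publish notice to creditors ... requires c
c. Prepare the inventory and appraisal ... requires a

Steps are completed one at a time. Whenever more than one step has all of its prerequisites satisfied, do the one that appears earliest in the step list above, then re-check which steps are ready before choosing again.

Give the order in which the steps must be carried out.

a, b, c, d

Only a has no prerequisites, so it is first.
b and c are both available; b is listed earlier → b.
c is the only step now ready → c.
d needed c, now all done → d.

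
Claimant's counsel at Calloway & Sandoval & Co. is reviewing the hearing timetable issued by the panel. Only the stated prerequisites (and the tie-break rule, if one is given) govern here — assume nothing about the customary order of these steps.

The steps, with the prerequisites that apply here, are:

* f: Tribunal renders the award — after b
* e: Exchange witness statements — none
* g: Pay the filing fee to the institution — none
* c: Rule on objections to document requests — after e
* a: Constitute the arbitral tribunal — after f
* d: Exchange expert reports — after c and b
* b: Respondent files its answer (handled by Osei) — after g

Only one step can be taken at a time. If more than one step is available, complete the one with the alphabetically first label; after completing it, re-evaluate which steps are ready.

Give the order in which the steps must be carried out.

e, c, g, b, d, f, a

Nothing is required for e and g. e has the earlier label → e first.
c now also ready, so the ready set is {c, g}; c has the earlier label → c.
g is the only step now ready → g.
b is the only step now ready → b.
Now d and f have their prerequisites met. d has the earlier label, so d next.
f is the only step now ready → f.
That leaves a as the only ready step → a.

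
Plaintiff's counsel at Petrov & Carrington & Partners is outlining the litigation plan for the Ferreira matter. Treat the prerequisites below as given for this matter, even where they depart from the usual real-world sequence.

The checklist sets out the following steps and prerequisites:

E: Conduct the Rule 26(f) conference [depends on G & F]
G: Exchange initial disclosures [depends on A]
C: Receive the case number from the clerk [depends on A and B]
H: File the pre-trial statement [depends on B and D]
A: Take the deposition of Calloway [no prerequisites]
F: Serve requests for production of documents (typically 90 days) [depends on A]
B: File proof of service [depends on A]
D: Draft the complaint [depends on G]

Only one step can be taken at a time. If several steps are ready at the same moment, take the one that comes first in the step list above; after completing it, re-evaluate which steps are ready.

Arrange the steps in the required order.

A has no prerequisites → A first.
Now G, F and B have their prerequisites met. G is listed earlier, so G next.
D now also ready, so the ready set is {F, B, D}; F is listed earlier → F.
E now also ready, so the ready set is {E, B, D}; E is listed earlier → E.
Ready: B and D. B is listed earlier → B.
C now also ready, so the ready set is {C, D}; C is listed earlier → C.
That leaves D as the only ready step → D.
H needed B and D, now all done → H.

A G F E B C D H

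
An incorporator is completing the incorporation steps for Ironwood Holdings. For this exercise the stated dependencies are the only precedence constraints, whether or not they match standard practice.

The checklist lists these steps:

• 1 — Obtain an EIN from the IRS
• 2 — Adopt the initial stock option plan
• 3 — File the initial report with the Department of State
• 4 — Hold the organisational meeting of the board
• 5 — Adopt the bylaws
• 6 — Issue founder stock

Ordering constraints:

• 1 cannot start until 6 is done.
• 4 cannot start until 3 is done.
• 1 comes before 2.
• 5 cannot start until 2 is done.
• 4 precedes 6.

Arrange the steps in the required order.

3, 4, 6, 1, 2, 5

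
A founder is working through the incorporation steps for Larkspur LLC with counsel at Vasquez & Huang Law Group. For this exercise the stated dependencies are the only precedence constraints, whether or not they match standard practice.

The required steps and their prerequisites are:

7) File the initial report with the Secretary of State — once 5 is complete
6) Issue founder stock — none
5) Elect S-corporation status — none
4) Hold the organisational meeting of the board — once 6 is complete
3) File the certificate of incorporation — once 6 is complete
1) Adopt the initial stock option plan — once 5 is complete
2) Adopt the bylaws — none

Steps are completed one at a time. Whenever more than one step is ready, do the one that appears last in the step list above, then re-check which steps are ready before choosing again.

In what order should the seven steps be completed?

Nothing is required for 2, 5 and 6. 2 is listed later → 2 first.
5 and 6 are both available; 5 is listed later → 5.
Now 1, 6 and 7 have their prerequisites met. 1 is listed later, so 1 next.
Ready: 6 and 7. 6 is listed later → 6.
Ready: 3, 4 and 7. 3 is listed later → 3.
4 and 7 are both available; 4 is listed later → 4.
7 is the only step now ready → 7.

2, 5, 1, 6, 3, 4, 7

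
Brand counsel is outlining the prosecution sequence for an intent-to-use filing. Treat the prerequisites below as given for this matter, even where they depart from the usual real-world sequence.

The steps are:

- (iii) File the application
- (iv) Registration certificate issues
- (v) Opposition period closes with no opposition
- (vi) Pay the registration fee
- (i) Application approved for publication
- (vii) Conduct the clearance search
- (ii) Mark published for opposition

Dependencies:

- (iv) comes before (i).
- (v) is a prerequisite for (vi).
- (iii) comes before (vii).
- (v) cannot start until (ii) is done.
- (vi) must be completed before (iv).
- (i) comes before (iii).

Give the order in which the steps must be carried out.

(ii) (v) (vi) (iv) (i) (iii) (vii)

(ii) has no prerequisites → (ii) first.
(v) needed (ii), now all done → (v).
Next only (vi) has its prerequisites met → (vi).
(iv) needed (vi), now all done → (iv).
(i) needed (iv), now all done → (i).
Next only (iii) has its prerequisites met → (iii).
(vii) needed (iii), now all done → (vii).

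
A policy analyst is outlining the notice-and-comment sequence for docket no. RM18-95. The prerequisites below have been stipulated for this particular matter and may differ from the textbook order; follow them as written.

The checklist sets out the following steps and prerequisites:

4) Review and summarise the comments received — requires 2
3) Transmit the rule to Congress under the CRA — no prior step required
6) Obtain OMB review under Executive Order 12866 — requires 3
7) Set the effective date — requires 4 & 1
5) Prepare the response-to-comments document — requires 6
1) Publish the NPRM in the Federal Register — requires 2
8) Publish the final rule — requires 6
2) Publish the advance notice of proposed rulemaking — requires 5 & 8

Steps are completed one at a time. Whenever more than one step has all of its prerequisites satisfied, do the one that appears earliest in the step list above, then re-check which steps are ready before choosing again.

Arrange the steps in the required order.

Only 3 has no prerequisites, so it is first.
Next only 6 has its prerequisites met → 6.
5 and 8 are both available; 5 is listed earlier → 5.
8 needed 6, now all done → 8.
2 is the only step now ready → 2.
Ready: 4 and 1. 4 is listed earlier → 4.
That leaves 1 as the only ready step → 1.
7 needed 4 and 1, now all done → 7.

3 → 6 → 5 → 8 → 2 → 4 → 1 → 7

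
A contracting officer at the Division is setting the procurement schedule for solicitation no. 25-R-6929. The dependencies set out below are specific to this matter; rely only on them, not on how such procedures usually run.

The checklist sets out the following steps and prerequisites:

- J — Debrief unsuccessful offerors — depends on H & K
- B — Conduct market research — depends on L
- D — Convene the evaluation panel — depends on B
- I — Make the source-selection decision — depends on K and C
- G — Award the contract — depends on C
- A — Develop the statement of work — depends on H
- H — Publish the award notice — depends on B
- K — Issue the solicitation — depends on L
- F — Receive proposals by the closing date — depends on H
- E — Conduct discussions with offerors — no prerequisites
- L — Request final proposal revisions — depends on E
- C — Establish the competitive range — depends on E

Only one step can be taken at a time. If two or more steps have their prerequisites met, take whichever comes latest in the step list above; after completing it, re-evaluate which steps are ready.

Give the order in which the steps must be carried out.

E, C, L, K, G, I, B, H, F, A, D, J

E has no prerequisites → E first.
C and L are both available; C is listed later → C.
G now also ready, so the ready set is {L, G}; L is listed later → L.
K and B now also ready, so the ready set is {K, G, B}; K is listed later → K.
G, I and B are all available; G is listed later → G.
Ready: I and B. I is listed later → I.
Next only B has its prerequisites met → B.
Now H and D have their prerequisites met. H is listed later, so H next.
F, A, D and J are all available; F is listed later → F.
A, D and J are all available; A is listed later → A.
Now D and J have their prerequisites met. D is listed later, so D next.
J needed K and H, now all done → J.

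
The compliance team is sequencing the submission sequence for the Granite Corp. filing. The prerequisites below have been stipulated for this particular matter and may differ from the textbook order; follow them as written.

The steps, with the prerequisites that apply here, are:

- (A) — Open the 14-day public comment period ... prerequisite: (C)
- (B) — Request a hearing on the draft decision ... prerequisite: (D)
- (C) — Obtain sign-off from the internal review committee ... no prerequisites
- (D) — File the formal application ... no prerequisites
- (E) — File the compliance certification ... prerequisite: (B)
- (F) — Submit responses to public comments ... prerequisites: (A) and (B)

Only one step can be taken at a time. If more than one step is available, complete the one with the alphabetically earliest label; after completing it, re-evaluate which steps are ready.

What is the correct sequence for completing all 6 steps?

Nothing is required for (C) and (D). (C) has the earlier label → (C) first.
Now (A) and (D) have their prerequisites met. (A) has the earlier label, so (A) next.
(D) is the only step now ready → (D).
(B) needed (D), now all done → (B).
(E) and (F) are both available; (E) has the earlier label → (E).
(F) is the only step now ready → (F).

(C) (A) (D) (B) (E) (F)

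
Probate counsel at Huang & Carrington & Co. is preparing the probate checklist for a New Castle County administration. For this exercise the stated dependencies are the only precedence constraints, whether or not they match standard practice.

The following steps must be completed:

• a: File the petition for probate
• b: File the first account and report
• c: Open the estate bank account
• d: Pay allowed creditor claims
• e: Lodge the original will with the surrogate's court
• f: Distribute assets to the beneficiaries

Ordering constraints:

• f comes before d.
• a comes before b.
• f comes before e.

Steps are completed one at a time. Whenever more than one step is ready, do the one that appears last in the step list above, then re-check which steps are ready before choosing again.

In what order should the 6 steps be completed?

f, c and a have no prerequisites; f is listed later, so f is first.
e and d now also ready, so the ready set is {e, d, c, a}; e is listed later → e.
Now d, c and a have their prerequisites met. d is listed later, so d next.
Ready: c and a. c is listed later → c.
That leaves a as the only ready step → a.
That leaves b as the only ready step → b.

f → e → d → c → a → b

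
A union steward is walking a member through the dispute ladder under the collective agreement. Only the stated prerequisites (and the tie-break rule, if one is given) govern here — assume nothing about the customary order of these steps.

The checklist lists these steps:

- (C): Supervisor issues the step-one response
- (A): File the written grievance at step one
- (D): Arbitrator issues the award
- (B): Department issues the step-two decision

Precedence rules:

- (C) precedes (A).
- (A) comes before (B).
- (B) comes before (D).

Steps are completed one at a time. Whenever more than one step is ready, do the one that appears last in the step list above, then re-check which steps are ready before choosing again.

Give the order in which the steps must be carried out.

(C) → (A) → (B) → (D)

Only (C) has no prerequisites, so it is first.
That leaves (A) as the only ready step → (A).
(B) needed (A), now all done → (B).
That leaves (D) as the only ready step → (D).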